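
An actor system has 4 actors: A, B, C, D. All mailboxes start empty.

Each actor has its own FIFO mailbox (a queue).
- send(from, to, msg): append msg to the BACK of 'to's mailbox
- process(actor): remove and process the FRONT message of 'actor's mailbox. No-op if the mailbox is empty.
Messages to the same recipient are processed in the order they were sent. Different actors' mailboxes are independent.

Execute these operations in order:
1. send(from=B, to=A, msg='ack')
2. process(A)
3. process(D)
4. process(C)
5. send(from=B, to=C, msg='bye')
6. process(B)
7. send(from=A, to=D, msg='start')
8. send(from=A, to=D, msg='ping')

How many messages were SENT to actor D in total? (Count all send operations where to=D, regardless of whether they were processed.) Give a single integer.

After 1 (send(from=B, to=A, msg='ack')): A:[ack] B:[] C:[] D:[]
After 2 (process(A)): A:[] B:[] C:[] D:[]
After 3 (process(D)): A:[] B:[] C:[] D:[]
After 4 (process(C)): A:[] B:[] C:[] D:[]
After 5 (send(from=B, to=C, msg='bye')): A:[] B:[] C:[bye] D:[]
After 6 (process(B)): A:[] B:[] C:[bye] D:[]
After 7 (send(from=A, to=D, msg='start')): A:[] B:[] C:[bye] D:[start]
After 8 (send(from=A, to=D, msg='ping')): A:[] B:[] C:[bye] D:[start,ping]

Answer: 2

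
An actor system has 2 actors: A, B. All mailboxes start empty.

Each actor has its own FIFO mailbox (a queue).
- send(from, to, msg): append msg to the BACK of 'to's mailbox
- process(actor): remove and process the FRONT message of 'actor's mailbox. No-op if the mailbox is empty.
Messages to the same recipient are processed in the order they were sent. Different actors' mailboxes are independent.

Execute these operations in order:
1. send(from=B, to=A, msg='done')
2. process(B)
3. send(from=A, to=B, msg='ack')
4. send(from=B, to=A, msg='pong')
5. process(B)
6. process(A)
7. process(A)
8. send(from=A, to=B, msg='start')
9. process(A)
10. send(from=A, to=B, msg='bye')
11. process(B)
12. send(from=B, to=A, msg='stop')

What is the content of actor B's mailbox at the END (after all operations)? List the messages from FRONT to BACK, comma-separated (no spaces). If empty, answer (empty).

Answer: bye

Derivation:
After 1 (send(from=B, to=A, msg='done')): A:[done] B:[]
After 2 (process(B)): A:[done] B:[]
After 3 (send(from=A, to=B, msg='ack')): A:[done] B:[ack]
After 4 (send(from=B, to=A, msg='pong')): A:[done,pong] B:[ack]
After 5 (process(B)): A:[done,pong] B:[]
After 6 (process(A)): A:[pong] B:[]
After 7 (process(A)): A:[] B:[]
After 8 (send(from=A, to=B, msg='start')): A:[] B:[start]
After 9 (process(A)): A:[] B:[start]
After 10 (send(from=A, to=B, msg='bye')): A:[] B:[start,bye]
After 11 (process(B)): A:[] B:[bye]
After 12 (send(from=B, to=A, msg='stop')): A:[stop] B:[bye]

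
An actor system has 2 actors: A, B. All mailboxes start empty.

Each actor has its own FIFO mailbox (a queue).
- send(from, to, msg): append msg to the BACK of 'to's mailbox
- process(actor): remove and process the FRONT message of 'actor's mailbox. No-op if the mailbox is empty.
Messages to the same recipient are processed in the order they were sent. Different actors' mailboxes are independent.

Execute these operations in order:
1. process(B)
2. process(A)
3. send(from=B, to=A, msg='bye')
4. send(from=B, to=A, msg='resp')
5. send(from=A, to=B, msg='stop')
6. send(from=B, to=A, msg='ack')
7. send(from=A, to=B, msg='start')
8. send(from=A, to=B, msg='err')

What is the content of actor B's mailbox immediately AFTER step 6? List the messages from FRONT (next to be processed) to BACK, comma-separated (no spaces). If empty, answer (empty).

After 1 (process(B)): A:[] B:[]
After 2 (process(A)): A:[] B:[]
After 3 (send(from=B, to=A, msg='bye')): A:[bye] B:[]
After 4 (send(from=B, to=A, msg='resp')): A:[bye,resp] B:[]
After 5 (send(from=A, to=B, msg='stop')): A:[bye,resp] B:[stop]
After 6 (send(from=B, to=A, msg='ack')): A:[bye,resp,ack] B:[stop]

stop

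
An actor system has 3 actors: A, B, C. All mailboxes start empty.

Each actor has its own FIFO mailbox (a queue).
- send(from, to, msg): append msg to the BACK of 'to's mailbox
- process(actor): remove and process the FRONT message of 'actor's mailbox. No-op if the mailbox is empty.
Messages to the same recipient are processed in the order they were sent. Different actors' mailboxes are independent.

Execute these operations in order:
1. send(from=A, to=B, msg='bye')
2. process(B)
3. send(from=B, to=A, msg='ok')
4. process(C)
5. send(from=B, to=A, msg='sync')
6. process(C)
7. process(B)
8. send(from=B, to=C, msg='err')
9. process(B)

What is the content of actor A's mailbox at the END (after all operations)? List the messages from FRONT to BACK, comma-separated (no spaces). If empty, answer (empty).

After 1 (send(from=A, to=B, msg='bye')): A:[] B:[bye] C:[]
After 2 (process(B)): A:[] B:[] C:[]
After 3 (send(from=B, to=A, msg='ok')): A:[ok] B:[] C:[]
After 4 (process(C)): A:[ok] B:[] C:[]
After 5 (send(from=B, to=A, msg='sync')): A:[ok,sync] B:[] C:[]
After 6 (process(C)): A:[ok,sync] B:[] C:[]
After 7 (process(B)): A:[ok,sync] B:[] C:[]
After 8 (send(from=B, to=C, msg='err')): A:[ok,sync] B:[] C:[err]
After 9 (process(B)): A:[ok,sync] B:[] C:[err]

Answer: ok,sync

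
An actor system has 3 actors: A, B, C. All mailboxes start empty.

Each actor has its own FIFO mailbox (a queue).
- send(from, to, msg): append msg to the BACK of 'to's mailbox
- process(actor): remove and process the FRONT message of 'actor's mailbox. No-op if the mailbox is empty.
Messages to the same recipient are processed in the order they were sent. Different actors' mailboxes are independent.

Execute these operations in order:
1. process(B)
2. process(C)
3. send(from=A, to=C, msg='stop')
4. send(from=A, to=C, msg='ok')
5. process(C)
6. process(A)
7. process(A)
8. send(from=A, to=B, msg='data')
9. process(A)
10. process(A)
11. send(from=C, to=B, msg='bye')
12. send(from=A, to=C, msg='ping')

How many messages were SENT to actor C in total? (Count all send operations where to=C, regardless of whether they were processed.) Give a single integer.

Answer: 3

Derivation:
After 1 (process(B)): A:[] B:[] C:[]
After 2 (process(C)): A:[] B:[] C:[]
After 3 (send(from=A, to=C, msg='stop')): A:[] B:[] C:[stop]
After 4 (send(from=A, to=C, msg='ok')): A:[] B:[] C:[stop,ok]
After 5 (process(C)): A:[] B:[] C:[ok]
After 6 (process(A)): A:[] B:[] C:[ok]
After 7 (process(A)): A:[] B:[] C:[ok]
After 8 (send(from=A, to=B, msg='data')): A:[] B:[data] C:[ok]
After 9 (process(A)): A:[] B:[data] C:[ok]
After 10 (process(A)): A:[] B:[data] C:[ok]
After 11 (send(from=C, to=B, msg='bye')): A:[] B:[data,bye] C:[ok]
After 12 (send(from=A, to=C, msg='ping')): A:[] B:[data,bye] C:[ok,ping]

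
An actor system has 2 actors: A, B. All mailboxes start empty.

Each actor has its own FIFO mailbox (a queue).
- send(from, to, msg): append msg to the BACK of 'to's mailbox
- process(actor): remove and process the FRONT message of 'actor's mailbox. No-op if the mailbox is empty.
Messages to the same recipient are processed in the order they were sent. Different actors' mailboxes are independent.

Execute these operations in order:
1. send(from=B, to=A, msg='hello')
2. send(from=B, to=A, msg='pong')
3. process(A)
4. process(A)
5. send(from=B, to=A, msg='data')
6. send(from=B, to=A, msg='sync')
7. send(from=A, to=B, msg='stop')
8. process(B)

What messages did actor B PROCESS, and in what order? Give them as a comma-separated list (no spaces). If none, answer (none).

After 1 (send(from=B, to=A, msg='hello')): A:[hello] B:[]
After 2 (send(from=B, to=A, msg='pong')): A:[hello,pong] B:[]
After 3 (process(A)): A:[pong] B:[]
After 4 (process(A)): A:[] B:[]
After 5 (send(from=B, to=A, msg='data')): A:[data] B:[]
After 6 (send(from=B, to=A, msg='sync')): A:[data,sync] B:[]
After 7 (send(from=A, to=B, msg='stop')): A:[data,sync] B:[stop]
After 8 (process(B)): A:[data,sync] B:[]

Answer: stop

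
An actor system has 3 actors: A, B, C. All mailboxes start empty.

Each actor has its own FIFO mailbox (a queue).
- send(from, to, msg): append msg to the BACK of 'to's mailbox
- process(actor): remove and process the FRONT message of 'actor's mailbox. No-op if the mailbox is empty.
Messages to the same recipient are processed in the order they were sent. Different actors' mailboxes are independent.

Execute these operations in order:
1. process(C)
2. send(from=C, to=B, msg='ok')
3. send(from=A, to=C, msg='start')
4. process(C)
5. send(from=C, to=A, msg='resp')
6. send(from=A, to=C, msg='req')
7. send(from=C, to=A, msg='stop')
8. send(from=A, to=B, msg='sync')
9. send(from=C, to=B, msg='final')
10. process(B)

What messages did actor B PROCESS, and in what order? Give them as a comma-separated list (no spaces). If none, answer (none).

Answer: ok

Derivation:
After 1 (process(C)): A:[] B:[] C:[]
After 2 (send(from=C, to=B, msg='ok')): A:[] B:[ok] C:[]
After 3 (send(from=A, to=C, msg='start')): A:[] B:[ok] C:[start]
After 4 (process(C)): A:[] B:[ok] C:[]
After 5 (send(from=C, to=A, msg='resp')): A:[resp] B:[ok] C:[]
After 6 (send(from=A, to=C, msg='req')): A:[resp] B:[ok] C:[req]
After 7 (send(from=C, to=A, msg='stop')): A:[resp,stop] B:[ok] C:[req]
After 8 (send(from=A, to=B, msg='sync')): A:[resp,stop] B:[ok,sync] C:[req]
After 9 (send(from=C, to=B, msg='final')): A:[resp,stop] B:[ok,sync,final] C:[req]
After 10 (process(B)): A:[resp,stop] B:[sync,final] C:[req]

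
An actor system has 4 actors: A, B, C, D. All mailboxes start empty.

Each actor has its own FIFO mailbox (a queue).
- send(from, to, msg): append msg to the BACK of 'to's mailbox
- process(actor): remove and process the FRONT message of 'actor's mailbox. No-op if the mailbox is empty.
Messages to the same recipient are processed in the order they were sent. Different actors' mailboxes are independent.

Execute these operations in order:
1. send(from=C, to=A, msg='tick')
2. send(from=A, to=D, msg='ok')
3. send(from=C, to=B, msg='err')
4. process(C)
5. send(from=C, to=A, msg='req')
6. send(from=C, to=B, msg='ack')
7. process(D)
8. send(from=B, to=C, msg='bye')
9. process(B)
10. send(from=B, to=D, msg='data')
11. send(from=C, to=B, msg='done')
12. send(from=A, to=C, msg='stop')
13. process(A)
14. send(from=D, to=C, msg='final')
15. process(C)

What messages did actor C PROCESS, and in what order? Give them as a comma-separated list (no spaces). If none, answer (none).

After 1 (send(from=C, to=A, msg='tick')): A:[tick] B:[] C:[] D:[]
After 2 (send(from=A, to=D, msg='ok')): A:[tick] B:[] C:[] D:[ok]
After 3 (send(from=C, to=B, msg='err')): A:[tick] B:[err] C:[] D:[ok]
After 4 (process(C)): A:[tick] B:[err] C:[] D:[ok]
After 5 (send(from=C, to=A, msg='req')): A:[tick,req] B:[err] C:[] D:[ok]
After 6 (send(from=C, to=B, msg='ack')): A:[tick,req] B:[err,ack] C:[] D:[ok]
After 7 (process(D)): A:[tick,req] B:[err,ack] C:[] D:[]
After 8 (send(from=B, to=C, msg='bye')): A:[tick,req] B:[err,ack] C:[bye] D:[]
After 9 (process(B)): A:[tick,req] B:[ack] C:[bye] D:[]
After 10 (send(from=B, to=D, msg='data')): A:[tick,req] B:[ack] C:[bye] D:[data]
After 11 (send(from=C, to=B, msg='done')): A:[tick,req] B:[ack,done] C:[bye] D:[data]
After 12 (send(from=A, to=C, msg='stop')): A:[tick,req] B:[ack,done] C:[bye,stop] D:[data]
After 13 (process(A)): A:[req] B:[ack,done] C:[bye,stop] D:[data]
After 14 (send(from=D, to=C, msg='final')): A:[req] B:[ack,done] C:[bye,stop,final] D:[data]
After 15 (process(C)): A:[req] B:[ack,done] C:[stop,final] D:[data]

Answer: bye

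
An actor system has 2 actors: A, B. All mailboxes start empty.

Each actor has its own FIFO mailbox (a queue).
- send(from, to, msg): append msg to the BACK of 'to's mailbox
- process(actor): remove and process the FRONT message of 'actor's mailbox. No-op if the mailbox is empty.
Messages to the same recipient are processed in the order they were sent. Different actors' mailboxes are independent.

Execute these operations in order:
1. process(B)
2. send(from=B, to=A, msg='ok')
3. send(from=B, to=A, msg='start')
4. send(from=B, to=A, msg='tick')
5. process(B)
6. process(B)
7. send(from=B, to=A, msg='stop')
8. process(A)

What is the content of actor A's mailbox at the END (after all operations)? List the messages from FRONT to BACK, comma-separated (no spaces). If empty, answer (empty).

After 1 (process(B)): A:[] B:[]
After 2 (send(from=B, to=A, msg='ok')): A:[ok] B:[]
After 3 (send(from=B, to=A, msg='start')): A:[ok,start] B:[]
After 4 (send(from=B, to=A, msg='tick')): A:[ok,start,tick] B:[]
After 5 (process(B)): A:[ok,start,tick] B:[]
After 6 (process(B)): A:[ok,start,tick] B:[]
After 7 (send(from=B, to=A, msg='stop')): A:[ok,start,tick,stop] B:[]
After 8 (process(A)): A:[start,tick,stop] B:[]

Answer: start,tick,stop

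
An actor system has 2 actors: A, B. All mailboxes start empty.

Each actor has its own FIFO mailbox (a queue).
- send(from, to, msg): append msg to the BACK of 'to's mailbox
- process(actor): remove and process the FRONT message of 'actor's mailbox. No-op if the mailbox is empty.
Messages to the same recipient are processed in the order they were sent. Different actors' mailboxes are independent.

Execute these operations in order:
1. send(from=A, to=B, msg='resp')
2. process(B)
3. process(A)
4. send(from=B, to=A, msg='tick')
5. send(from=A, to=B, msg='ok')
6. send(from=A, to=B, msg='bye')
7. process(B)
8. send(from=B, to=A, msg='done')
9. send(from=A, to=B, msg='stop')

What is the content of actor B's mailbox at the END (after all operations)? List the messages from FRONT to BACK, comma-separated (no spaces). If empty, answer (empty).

Answer: bye,stop

Derivation:
After 1 (send(from=A, to=B, msg='resp')): A:[] B:[resp]
After 2 (process(B)): A:[] B:[]
After 3 (process(A)): A:[] B:[]
After 4 (send(from=B, to=A, msg='tick')): A:[tick] B:[]
After 5 (send(from=A, to=B, msg='ok')): A:[tick] B:[ok]
After 6 (send(from=A, to=B, msg='bye')): A:[tick] B:[ok,bye]
After 7 (process(B)): A:[tick] B:[bye]
After 8 (send(from=B, to=A, msg='done')): A:[tick,done] B:[bye]
After 9 (send(from=A, to=B, msg='stop')): A:[tick,done] B:[bye,stop]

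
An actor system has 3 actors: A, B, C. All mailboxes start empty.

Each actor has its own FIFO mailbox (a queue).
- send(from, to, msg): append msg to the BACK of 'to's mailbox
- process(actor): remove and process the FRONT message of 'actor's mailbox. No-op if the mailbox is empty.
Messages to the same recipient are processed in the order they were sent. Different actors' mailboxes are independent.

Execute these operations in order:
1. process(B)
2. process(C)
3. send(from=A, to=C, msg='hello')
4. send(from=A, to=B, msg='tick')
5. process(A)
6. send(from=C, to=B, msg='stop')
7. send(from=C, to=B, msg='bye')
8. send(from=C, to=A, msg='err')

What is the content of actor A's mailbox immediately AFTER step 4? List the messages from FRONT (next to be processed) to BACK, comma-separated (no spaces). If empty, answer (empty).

After 1 (process(B)): A:[] B:[] C:[]
After 2 (process(C)): A:[] B:[] C:[]
After 3 (send(from=A, to=C, msg='hello')): A:[] B:[] C:[hello]
After 4 (send(from=A, to=B, msg='tick')): A:[] B:[tick] C:[hello]

(empty)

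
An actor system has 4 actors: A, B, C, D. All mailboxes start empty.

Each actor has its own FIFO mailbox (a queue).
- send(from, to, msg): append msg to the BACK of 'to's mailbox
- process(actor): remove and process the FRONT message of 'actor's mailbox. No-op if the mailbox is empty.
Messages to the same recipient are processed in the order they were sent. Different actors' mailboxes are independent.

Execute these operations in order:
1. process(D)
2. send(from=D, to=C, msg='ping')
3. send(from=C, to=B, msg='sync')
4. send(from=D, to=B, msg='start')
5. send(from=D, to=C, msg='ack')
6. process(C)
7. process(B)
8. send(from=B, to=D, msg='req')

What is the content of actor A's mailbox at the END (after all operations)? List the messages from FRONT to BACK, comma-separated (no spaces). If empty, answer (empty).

Answer: (empty)

Derivation:
After 1 (process(D)): A:[] B:[] C:[] D:[]
After 2 (send(from=D, to=C, msg='ping')): A:[] B:[] C:[ping] D:[]
After 3 (send(from=C, to=B, msg='sync')): A:[] B:[sync] C:[ping] D:[]
After 4 (send(from=D, to=B, msg='start')): A:[] B:[sync,start] C:[ping] D:[]
After 5 (send(from=D, to=C, msg='ack')): A:[] B:[sync,start] C:[ping,ack] D:[]
After 6 (process(C)): A:[] B:[sync,start] C:[ack] D:[]
After 7 (process(B)): A:[] B:[start] C:[ack] D:[]
After 8 (send(from=B, to=D, msg='req')): A:[] B:[start] C:[ack] D:[req]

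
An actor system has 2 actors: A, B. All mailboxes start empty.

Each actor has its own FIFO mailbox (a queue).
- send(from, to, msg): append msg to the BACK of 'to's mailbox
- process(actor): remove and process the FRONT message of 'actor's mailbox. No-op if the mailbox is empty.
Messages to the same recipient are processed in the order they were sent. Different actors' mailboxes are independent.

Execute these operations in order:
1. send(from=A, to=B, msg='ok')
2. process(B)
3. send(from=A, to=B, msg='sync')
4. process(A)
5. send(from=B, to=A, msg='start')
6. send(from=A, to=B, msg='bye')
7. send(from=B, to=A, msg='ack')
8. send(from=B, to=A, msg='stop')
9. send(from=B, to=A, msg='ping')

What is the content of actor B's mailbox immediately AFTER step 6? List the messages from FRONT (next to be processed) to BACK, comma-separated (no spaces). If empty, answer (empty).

After 1 (send(from=A, to=B, msg='ok')): A:[] B:[ok]
After 2 (process(B)): A:[] B:[]
After 3 (send(from=A, to=B, msg='sync')): A:[] B:[sync]
After 4 (process(A)): A:[] B:[sync]
After 5 (send(from=B, to=A, msg='start')): A:[start] B:[sync]
After 6 (send(from=A, to=B, msg='bye')): A:[start] B:[sync,bye]

sync,bye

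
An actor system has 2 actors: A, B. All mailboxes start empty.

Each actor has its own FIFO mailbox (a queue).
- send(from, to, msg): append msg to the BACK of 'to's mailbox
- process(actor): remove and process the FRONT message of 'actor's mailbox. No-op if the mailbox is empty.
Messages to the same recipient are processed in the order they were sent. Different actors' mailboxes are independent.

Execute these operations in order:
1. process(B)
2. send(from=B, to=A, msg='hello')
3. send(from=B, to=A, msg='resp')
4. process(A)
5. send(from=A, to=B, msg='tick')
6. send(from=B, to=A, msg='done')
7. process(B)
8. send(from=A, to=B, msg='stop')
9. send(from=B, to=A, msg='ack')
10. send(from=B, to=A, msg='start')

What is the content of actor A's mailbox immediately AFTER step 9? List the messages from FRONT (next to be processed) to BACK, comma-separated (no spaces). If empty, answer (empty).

After 1 (process(B)): A:[] B:[]
After 2 (send(from=B, to=A, msg='hello')): A:[hello] B:[]
After 3 (send(from=B, to=A, msg='resp')): A:[hello,resp] B:[]
After 4 (process(A)): A:[resp] B:[]
After 5 (send(from=A, to=B, msg='tick')): A:[resp] B:[tick]
After 6 (send(from=B, to=A, msg='done')): A:[resp,done] B:[tick]
After 7 (process(B)): A:[resp,done] B:[]
After 8 (send(from=A, to=B, msg='stop')): A:[resp,done] B:[stop]
After 9 (send(from=B, to=A, msg='ack')): A:[resp,done,ack] B:[stop]

resp,done,ack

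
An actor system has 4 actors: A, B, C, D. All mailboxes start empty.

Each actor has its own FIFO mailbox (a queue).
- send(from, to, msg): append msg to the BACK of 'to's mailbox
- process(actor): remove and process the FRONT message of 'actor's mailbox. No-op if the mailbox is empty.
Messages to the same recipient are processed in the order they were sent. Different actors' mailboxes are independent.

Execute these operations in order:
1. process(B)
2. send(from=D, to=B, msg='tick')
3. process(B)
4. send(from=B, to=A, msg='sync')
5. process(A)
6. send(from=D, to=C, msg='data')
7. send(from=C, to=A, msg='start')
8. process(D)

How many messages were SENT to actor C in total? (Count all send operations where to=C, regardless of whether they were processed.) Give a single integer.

After 1 (process(B)): A:[] B:[] C:[] D:[]
After 2 (send(from=D, to=B, msg='tick')): A:[] B:[tick] C:[] D:[]
After 3 (process(B)): A:[] B:[] C:[] D:[]
After 4 (send(from=B, to=A, msg='sync')): A:[sync] B:[] C:[] D:[]
After 5 (process(A)): A:[] B:[] C:[] D:[]
After 6 (send(from=D, to=C, msg='data')): A:[] B:[] C:[data] D:[]
After 7 (send(from=C, to=A, msg='start')): A:[start] B:[] C:[data] D:[]
After 8 (process(D)): A:[start] B:[] C:[data] D:[]

Answer: 1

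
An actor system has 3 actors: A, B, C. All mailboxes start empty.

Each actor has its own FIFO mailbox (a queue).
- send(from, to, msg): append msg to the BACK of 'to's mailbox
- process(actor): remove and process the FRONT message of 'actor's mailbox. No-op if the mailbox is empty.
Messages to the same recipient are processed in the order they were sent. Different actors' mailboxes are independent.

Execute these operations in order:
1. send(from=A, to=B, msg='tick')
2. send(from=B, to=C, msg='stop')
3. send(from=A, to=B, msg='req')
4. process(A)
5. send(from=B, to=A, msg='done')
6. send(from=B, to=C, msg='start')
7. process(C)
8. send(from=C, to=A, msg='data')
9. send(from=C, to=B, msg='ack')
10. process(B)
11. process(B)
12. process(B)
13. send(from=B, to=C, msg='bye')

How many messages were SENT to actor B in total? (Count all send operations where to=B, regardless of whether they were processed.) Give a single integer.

Answer: 3

Derivation:
After 1 (send(from=A, to=B, msg='tick')): A:[] B:[tick] C:[]
After 2 (send(from=B, to=C, msg='stop')): A:[] B:[tick] C:[stop]
After 3 (send(from=A, to=B, msg='req')): A:[] B:[tick,req] C:[stop]
After 4 (process(A)): A:[] B:[tick,req] C:[stop]
After 5 (send(from=B, to=A, msg='done')): A:[done] B:[tick,req] C:[stop]
After 6 (send(from=B, to=C, msg='start')): A:[done] B:[tick,req] C:[stop,start]
After 7 (process(C)): A:[done] B:[tick,req] C:[start]
After 8 (send(from=C, to=A, msg='data')): A:[done,data] B:[tick,req] C:[start]
After 9 (send(from=C, to=B, msg='ack')): A:[done,data] B:[tick,req,ack] C:[start]
After 10 (process(B)): A:[done,data] B:[req,ack] C:[start]
After 11 (process(B)): A:[done,data] B:[ack] C:[start]
After 12 (process(B)): A:[done,data] B:[] C:[start]
After 13 (send(from=B, to=C, msg='bye')): A:[done,data] B:[] C:[start,bye]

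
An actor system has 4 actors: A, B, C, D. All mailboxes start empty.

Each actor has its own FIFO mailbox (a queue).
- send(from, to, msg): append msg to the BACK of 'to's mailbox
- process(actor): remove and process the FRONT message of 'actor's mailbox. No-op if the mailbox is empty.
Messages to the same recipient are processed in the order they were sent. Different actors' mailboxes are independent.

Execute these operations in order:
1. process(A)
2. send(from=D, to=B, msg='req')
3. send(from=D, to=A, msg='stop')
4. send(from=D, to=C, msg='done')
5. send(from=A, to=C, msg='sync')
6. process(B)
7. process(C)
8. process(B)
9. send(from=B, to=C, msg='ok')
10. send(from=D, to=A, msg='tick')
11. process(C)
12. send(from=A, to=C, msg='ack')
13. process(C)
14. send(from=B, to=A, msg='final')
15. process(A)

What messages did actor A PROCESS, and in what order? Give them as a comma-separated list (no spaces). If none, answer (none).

After 1 (process(A)): A:[] B:[] C:[] D:[]
After 2 (send(from=D, to=B, msg='req')): A:[] B:[req] C:[] D:[]
After 3 (send(from=D, to=A, msg='stop')): A:[stop] B:[req] C:[] D:[]
After 4 (send(from=D, to=C, msg='done')): A:[stop] B:[req] C:[done] D:[]
After 5 (send(from=A, to=C, msg='sync')): A:[stop] B:[req] C:[done,sync] D:[]
After 6 (process(B)): A:[stop] B:[] C:[done,sync] D:[]
After 7 (process(C)): A:[stop] B:[] C:[sync] D:[]
After 8 (process(B)): A:[stop] B:[] C:[sync] D:[]
After 9 (send(from=B, to=C, msg='ok')): A:[stop] B:[] C:[sync,ok] D:[]
After 10 (send(from=D, to=A, msg='tick')): A:[stop,tick] B:[] C:[sync,ok] D:[]
After 11 (process(C)): A:[stop,tick] B:[] C:[ok] D:[]
After 12 (send(from=A, to=C, msg='ack')): A:[stop,tick] B:[] C:[ok,ack] D:[]
After 13 (process(C)): A:[stop,tick] B:[] C:[ack] D:[]
After 14 (send(from=B, to=A, msg='final')): A:[stop,tick,final] B:[] C:[ack] D:[]
After 15 (process(A)): A:[tick,final] B:[] C:[ack] D:[]

Answer: stop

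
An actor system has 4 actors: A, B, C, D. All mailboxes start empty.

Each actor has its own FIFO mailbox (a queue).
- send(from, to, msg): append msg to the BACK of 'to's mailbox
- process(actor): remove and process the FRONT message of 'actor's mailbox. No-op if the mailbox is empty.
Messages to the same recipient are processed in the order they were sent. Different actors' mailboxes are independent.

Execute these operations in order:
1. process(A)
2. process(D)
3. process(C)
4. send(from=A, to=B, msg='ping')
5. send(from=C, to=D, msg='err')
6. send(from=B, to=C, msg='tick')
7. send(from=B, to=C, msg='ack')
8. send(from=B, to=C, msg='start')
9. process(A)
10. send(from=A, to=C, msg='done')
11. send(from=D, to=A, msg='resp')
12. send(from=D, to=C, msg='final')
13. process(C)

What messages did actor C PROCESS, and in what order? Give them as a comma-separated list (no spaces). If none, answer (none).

Answer: tick

Derivation:
After 1 (process(A)): A:[] B:[] C:[] D:[]
After 2 (process(D)): A:[] B:[] C:[] D:[]
After 3 (process(C)): A:[] B:[] C:[] D:[]
After 4 (send(from=A, to=B, msg='ping')): A:[] B:[ping] C:[] D:[]
After 5 (send(from=C, to=D, msg='err')): A:[] B:[ping] C:[] D:[err]
After 6 (send(from=B, to=C, msg='tick')): A:[] B:[ping] C:[tick] D:[err]
After 7 (send(from=B, to=C, msg='ack')): A:[] B:[ping] C:[tick,ack] D:[err]
After 8 (send(from=B, to=C, msg='start')): A:[] B:[ping] C:[tick,ack,start] D:[err]
After 9 (process(A)): A:[] B:[ping] C:[tick,ack,start] D:[err]
After 10 (send(from=A, to=C, msg='done')): A:[] B:[ping] C:[tick,ack,start,done] D:[err]
After 11 (send(from=D, to=A, msg='resp')): A:[resp] B:[ping] C:[tick,ack,start,done] D:[err]
After 12 (send(from=D, to=C, msg='final')): A:[resp] B:[ping] C:[tick,ack,start,done,final] D:[err]
After 13 (process(C)): A:[resp] B:[ping] C:[ack,start,done,final] D:[err]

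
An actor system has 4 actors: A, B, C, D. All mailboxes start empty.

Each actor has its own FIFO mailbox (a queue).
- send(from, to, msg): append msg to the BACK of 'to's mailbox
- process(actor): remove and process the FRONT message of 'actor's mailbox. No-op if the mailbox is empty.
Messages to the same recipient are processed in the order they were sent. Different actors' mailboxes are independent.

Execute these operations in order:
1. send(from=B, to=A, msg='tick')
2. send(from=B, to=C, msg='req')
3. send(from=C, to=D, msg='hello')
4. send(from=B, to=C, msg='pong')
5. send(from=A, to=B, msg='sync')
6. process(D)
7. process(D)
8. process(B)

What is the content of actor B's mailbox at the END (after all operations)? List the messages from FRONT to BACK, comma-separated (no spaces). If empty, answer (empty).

Answer: (empty)

Derivation:
After 1 (send(from=B, to=A, msg='tick')): A:[tick] B:[] C:[] D:[]
After 2 (send(from=B, to=C, msg='req')): A:[tick] B:[] C:[req] D:[]
After 3 (send(from=C, to=D, msg='hello')): A:[tick] B:[] C:[req] D:[hello]
After 4 (send(from=B, to=C, msg='pong')): A:[tick] B:[] C:[req,pong] D:[hello]
After 5 (send(from=A, to=B, msg='sync')): A:[tick] B:[sync] C:[req,pong] D:[hello]
After 6 (process(D)): A:[tick] B:[sync] C:[req,pong] D:[]
After 7 (process(D)): A:[tick] B:[sync] C:[req,pong] D:[]
After 8 (process(B)): A:[tick] B:[] C:[req,pong] D:[]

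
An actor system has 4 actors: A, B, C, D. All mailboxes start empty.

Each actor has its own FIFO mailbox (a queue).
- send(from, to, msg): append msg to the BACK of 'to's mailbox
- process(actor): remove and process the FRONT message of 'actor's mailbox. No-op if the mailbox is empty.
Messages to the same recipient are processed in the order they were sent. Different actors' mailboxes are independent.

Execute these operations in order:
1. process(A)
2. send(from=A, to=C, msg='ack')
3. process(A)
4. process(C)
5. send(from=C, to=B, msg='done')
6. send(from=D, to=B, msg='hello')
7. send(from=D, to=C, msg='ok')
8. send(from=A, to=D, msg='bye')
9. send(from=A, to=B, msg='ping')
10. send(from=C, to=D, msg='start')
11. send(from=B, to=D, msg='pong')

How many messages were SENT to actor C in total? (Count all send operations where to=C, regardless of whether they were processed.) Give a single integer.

After 1 (process(A)): A:[] B:[] C:[] D:[]
After 2 (send(from=A, to=C, msg='ack')): A:[] B:[] C:[ack] D:[]
After 3 (process(A)): A:[] B:[] C:[ack] D:[]
After 4 (process(C)): A:[] B:[] C:[] D:[]
After 5 (send(from=C, to=B, msg='done')): A:[] B:[done] C:[] D:[]
After 6 (send(from=D, to=B, msg='hello')): A:[] B:[done,hello] C:[] D:[]
After 7 (send(from=D, to=C, msg='ok')): A:[] B:[done,hello] C:[ok] D:[]
After 8 (send(from=A, to=D, msg='bye')): A:[] B:[done,hello] C:[ok] D:[bye]
After 9 (send(from=A, to=B, msg='ping')): A:[] B:[done,hello,ping] C:[ok] D:[bye]
After 10 (send(from=C, to=D, msg='start')): A:[] B:[done,hello,ping] C:[ok] D:[bye,start]
After 11 (send(from=B, to=D, msg='pong')): A:[] B:[done,hello,ping] C:[ok] D:[bye,start,pong]

Answer: 2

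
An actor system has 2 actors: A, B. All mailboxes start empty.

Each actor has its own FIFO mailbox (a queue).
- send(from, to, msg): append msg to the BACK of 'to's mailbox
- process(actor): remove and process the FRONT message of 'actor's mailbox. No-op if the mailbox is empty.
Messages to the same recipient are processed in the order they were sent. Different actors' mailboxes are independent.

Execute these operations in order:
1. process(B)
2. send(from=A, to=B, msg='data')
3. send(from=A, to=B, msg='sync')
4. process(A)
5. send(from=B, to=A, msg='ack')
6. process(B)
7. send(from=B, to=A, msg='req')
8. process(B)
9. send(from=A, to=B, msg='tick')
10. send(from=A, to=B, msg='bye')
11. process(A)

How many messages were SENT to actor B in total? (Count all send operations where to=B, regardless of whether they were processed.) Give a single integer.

After 1 (process(B)): A:[] B:[]
After 2 (send(from=A, to=B, msg='data')): A:[] B:[data]
After 3 (send(from=A, to=B, msg='sync')): A:[] B:[data,sync]
After 4 (process(A)): A:[] B:[data,sync]
After 5 (send(from=B, to=A, msg='ack')): A:[ack] B:[data,sync]
After 6 (process(B)): A:[ack] B:[sync]
After 7 (send(from=B, to=A, msg='req')): A:[ack,req] B:[sync]
After 8 (process(B)): A:[ack,req] B:[]
After 9 (send(from=A, to=B, msg='tick')): A:[ack,req] B:[tick]
After 10 (send(from=A, to=B, msg='bye')): A:[ack,req] B:[tick,bye]
After 11 (process(A)): A:[req] B:[tick,bye]

Answer: 4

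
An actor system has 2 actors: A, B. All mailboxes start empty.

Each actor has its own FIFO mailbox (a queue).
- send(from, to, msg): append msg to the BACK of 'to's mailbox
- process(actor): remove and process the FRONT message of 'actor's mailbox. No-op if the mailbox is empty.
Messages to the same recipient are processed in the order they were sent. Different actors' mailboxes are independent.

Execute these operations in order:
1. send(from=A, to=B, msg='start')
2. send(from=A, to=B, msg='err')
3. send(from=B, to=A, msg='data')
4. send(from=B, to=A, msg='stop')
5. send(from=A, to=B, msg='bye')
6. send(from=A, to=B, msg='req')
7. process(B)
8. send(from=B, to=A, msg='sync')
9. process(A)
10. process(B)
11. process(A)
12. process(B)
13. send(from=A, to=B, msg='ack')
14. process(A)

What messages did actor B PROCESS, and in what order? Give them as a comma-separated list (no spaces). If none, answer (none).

Answer: start,err,bye

Derivation:
After 1 (send(from=A, to=B, msg='start')): A:[] B:[start]
After 2 (send(from=A, to=B, msg='err')): A:[] B:[start,err]
After 3 (send(from=B, to=A, msg='data')): A:[data] B:[start,err]
After 4 (send(from=B, to=A, msg='stop')): A:[data,stop] B:[start,err]
After 5 (send(from=A, to=B, msg='bye')): A:[data,stop] B:[start,err,bye]
After 6 (send(from=A, to=B, msg='req')): A:[data,stop] B:[start,err,bye,req]
After 7 (process(B)): A:[data,stop] B:[err,bye,req]
After 8 (send(from=B, to=A, msg='sync')): A:[data,stop,sync] B:[err,bye,req]
After 9 (process(A)): A:[stop,sync] B:[err,bye,req]
After 10 (process(B)): A:[stop,sync] B:[bye,req]
After 11 (process(A)): A:[sync] B:[bye,req]
After 12 (process(B)): A:[sync] B:[req]
After 13 (send(from=A, to=B, msg='ack')): A:[sync] B:[req,ack]
After 14 (process(A)): A:[] B:[req,ack]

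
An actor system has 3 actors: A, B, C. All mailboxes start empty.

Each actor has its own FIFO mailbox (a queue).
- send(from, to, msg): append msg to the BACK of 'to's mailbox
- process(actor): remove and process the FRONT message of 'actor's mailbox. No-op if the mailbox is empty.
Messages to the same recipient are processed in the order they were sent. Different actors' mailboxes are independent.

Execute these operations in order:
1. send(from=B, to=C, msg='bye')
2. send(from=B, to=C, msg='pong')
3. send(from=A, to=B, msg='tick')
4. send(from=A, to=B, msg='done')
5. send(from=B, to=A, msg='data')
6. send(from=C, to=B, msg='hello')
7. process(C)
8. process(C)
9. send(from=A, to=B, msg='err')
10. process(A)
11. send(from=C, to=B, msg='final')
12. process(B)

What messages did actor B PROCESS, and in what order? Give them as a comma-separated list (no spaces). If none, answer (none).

After 1 (send(from=B, to=C, msg='bye')): A:[] B:[] C:[bye]
After 2 (send(from=B, to=C, msg='pong')): A:[] B:[] C:[bye,pong]
After 3 (send(from=A, to=B, msg='tick')): A:[] B:[tick] C:[bye,pong]
After 4 (send(from=A, to=B, msg='done')): A:[] B:[tick,done] C:[bye,pong]
After 5 (send(from=B, to=A, msg='data')): A:[data] B:[tick,done] C:[bye,pong]
After 6 (send(from=C, to=B, msg='hello')): A:[data] B:[tick,done,hello] C:[bye,pong]
After 7 (process(C)): A:[data] B:[tick,done,hello] C:[pong]
After 8 (process(C)): A:[data] B:[tick,done,hello] C:[]
After 9 (send(from=A, to=B, msg='err')): A:[data] B:[tick,done,hello,err] C:[]
After 10 (process(A)): A:[] B:[tick,done,hello,err] C:[]
After 11 (send(from=C, to=B, msg='final')): A:[] B:[tick,done,hello,err,final] C:[]
After 12 (process(B)): A:[] B:[done,hello,err,final] C:[]

Answer: tick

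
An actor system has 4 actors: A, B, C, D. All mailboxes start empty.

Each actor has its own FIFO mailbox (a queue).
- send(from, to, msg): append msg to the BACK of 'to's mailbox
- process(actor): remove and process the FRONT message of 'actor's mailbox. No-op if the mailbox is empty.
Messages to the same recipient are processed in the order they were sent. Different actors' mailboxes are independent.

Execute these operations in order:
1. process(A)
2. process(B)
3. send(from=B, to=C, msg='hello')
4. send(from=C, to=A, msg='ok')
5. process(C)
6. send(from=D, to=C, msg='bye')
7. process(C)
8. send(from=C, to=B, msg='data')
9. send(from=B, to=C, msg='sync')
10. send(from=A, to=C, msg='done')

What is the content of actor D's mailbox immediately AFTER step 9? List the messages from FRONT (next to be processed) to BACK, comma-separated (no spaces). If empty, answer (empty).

After 1 (process(A)): A:[] B:[] C:[] D:[]
After 2 (process(B)): A:[] B:[] C:[] D:[]
After 3 (send(from=B, to=C, msg='hello')): A:[] B:[] C:[hello] D:[]
After 4 (send(from=C, to=A, msg='ok')): A:[ok] B:[] C:[hello] D:[]
After 5 (process(C)): A:[ok] B:[] C:[] D:[]
After 6 (send(from=D, to=C, msg='bye')): A:[ok] B:[] C:[bye] D:[]
After 7 (process(C)): A:[ok] B:[] C:[] D:[]
After 8 (send(from=C, to=B, msg='data')): A:[ok] B:[data] C:[] D:[]
After 9 (send(from=B, to=C, msg='sync')): A:[ok] B:[data] C:[sync] D:[]

(empty)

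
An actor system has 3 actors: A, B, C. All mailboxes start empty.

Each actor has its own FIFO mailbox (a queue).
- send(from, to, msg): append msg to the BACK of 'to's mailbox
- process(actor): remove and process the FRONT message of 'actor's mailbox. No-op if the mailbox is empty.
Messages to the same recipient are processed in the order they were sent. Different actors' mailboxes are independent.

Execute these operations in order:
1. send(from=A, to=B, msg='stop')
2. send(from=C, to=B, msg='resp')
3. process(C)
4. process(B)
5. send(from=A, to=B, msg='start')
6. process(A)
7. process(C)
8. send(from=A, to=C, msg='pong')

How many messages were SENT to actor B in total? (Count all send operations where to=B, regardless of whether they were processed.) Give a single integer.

Answer: 3

Derivation:
After 1 (send(from=A, to=B, msg='stop')): A:[] B:[stop] C:[]
After 2 (send(from=C, to=B, msg='resp')): A:[] B:[stop,resp] C:[]
After 3 (process(C)): A:[] B:[stop,resp] C:[]
After 4 (process(B)): A:[] B:[resp] C:[]
After 5 (send(from=A, to=B, msg='start')): A:[] B:[resp,start] C:[]
After 6 (process(A)): A:[] B:[resp,start] C:[]
After 7 (process(C)): A:[] B:[resp,start] C:[]
After 8 (send(from=A, to=C, msg='pong')): A:[] B:[resp,start] C:[pong]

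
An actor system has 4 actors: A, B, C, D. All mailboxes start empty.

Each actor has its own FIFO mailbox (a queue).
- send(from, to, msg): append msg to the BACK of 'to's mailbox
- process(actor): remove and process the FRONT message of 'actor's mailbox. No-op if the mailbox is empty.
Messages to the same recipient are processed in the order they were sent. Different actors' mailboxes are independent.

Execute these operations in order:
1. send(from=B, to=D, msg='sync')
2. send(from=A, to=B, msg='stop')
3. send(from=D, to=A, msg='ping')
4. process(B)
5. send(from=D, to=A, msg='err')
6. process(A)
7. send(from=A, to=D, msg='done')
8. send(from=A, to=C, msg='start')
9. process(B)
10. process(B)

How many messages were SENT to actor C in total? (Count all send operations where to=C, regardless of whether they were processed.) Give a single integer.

After 1 (send(from=B, to=D, msg='sync')): A:[] B:[] C:[] D:[sync]
After 2 (send(from=A, to=B, msg='stop')): A:[] B:[stop] C:[] D:[sync]
After 3 (send(from=D, to=A, msg='ping')): A:[ping] B:[stop] C:[] D:[sync]
After 4 (process(B)): A:[ping] B:[] C:[] D:[sync]
After 5 (send(from=D, to=A, msg='err')): A:[ping,err] B:[] C:[] D:[sync]
After 6 (process(A)): A:[err] B:[] C:[] D:[sync]
After 7 (send(from=A, to=D, msg='done')): A:[err] B:[] C:[] D:[sync,done]
After 8 (send(from=A, to=C, msg='start')): A:[err] B:[] C:[start] D:[sync,done]
After 9 (process(B)): A:[err] B:[] C:[start] D:[sync,done]
After 10 (process(B)): A:[err] B:[] C:[start] D:[sync,done]

Answer: 1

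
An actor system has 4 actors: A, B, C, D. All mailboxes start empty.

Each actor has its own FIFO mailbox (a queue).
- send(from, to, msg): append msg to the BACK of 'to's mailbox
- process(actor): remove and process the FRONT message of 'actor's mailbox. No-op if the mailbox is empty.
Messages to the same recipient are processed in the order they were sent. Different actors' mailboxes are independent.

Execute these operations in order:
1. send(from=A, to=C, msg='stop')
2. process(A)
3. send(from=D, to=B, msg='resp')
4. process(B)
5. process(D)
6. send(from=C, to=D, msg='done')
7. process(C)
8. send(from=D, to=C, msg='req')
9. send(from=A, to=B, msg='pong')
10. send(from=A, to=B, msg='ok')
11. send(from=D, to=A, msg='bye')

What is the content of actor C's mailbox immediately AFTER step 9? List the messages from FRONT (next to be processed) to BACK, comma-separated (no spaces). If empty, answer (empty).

After 1 (send(from=A, to=C, msg='stop')): A:[] B:[] C:[stop] D:[]
After 2 (process(A)): A:[] B:[] C:[stop] D:[]
After 3 (send(from=D, to=B, msg='resp')): A:[] B:[resp] C:[stop] D:[]
After 4 (process(B)): A:[] B:[] C:[stop] D:[]
After 5 (process(D)): A:[] B:[] C:[stop] D:[]
After 6 (send(from=C, to=D, msg='done')): A:[] B:[] C:[stop] D:[done]
After 7 (process(C)): A:[] B:[] C:[] D:[done]
After 8 (send(from=D, to=C, msg='req')): A:[] B:[] C:[req] D:[done]
After 9 (send(from=A, to=B, msg='pong')): A:[] B:[pong] C:[req] D:[done]

req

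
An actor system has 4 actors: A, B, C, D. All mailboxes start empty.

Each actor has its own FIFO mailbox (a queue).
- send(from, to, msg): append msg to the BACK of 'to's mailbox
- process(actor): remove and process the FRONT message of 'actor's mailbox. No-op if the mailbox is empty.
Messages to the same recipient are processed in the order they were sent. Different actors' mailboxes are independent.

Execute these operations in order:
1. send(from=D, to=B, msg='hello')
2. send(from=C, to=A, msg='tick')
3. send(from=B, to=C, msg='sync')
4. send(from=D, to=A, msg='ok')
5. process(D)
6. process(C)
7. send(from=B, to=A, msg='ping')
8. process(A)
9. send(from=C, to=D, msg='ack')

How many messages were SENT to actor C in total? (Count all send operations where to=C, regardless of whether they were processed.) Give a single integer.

After 1 (send(from=D, to=B, msg='hello')): A:[] B:[hello] C:[] D:[]
After 2 (send(from=C, to=A, msg='tick')): A:[tick] B:[hello] C:[] D:[]
After 3 (send(from=B, to=C, msg='sync')): A:[tick] B:[hello] C:[sync] D:[]
After 4 (send(from=D, to=A, msg='ok')): A:[tick,ok] B:[hello] C:[sync] D:[]
After 5 (process(D)): A:[tick,ok] B:[hello] C:[sync] D:[]
After 6 (process(C)): A:[tick,ok] B:[hello] C:[] D:[]
After 7 (send(from=B, to=A, msg='ping')): A:[tick,ok,ping] B:[hello] C:[] D:[]
After 8 (process(A)): A:[ok,ping] B:[hello] C:[] D:[]
After 9 (send(from=C, to=D, msg='ack')): A:[ok,ping] B:[hello] C:[] D:[ack]

Answer: 1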